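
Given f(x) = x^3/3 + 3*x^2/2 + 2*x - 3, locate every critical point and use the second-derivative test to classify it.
f'(x) = x^2 + 3*x + 2

Solve f'(x) = 0:
  Factor: x^2 + 3*x + 2 = (x + 1)*(x + 2) = 0.
  ⇒ x = -2, -1

f''(x) = 2*x + 3
Second-derivative test at each critical point:
  f''(-2) = -1 < 0 → local maximum
  f''(-1) = 1 > 0 → local minimum

Critical points: x = -2 (local maximum); x = -1 (local minimum)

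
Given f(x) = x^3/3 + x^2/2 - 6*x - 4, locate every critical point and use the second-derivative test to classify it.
f'(x) = x^2 + x - 6

Solve f'(x) = 0:
  Factor: x^2 + x - 6 = (x - 2)*(x + 3) = 0.
  ⇒ x = -3, 2

f''(x) = 2*x + 1
Second-derivative test at each critical point:
  f''(-3) = -5 < 0 → local maximum
  f''(2) = 5 > 0 → local minimum

Critical points: x = -3 (local maximum); x = 2 (local minimum)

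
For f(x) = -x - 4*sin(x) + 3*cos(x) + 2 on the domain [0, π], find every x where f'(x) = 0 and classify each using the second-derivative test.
f'(x) = -3*sin(x) - 4*cos(x) - 1

Solve f'(x) = 0 on [0, π]:
  f'(x) = 0 ⇔ -3*sin(x) - 4*cos(x) = 1. Write the left side as R·cos(x + φ) with R = √((-4)² + 3²) = 5, cos φ = -4/5, sin φ = 3/5; then cos(x + φ) = 1/5. Solve for x and keep the solutions lying in [0, π].
  ⇒ x = atan((-3 + 8*sqrt(6))/(-6*sqrt(6) - 4)) + pi ≈ 2.4157

f''(x) = 4*sin(x) - 3*cos(x)
Second-derivative test at each critical point:
  f''(2.4157) = 4.8990 > 0 → local minimum

Critical points: x = atan((-3 + 8*sqrt(6))/(-6*sqrt(6) - 4)) + pi ≈ 2.4157 (local minimum)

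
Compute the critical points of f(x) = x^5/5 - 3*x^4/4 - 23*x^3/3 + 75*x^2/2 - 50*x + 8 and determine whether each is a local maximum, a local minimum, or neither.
f'(x) = x^4 - 3*x^3 - 23*x^2 + 75*x - 50

Solve f'(x) = 0:
  Factor: x^4 - 3*x^3 - 23*x^2 + 75*x - 50 = (x - 5)*(x - 2)*(x - 1)*(x + 5) = 0.
  ⇒ x = -5, 1, 2, 5

f''(x) = 4*x^3 - 9*x^2 - 46*x + 75
Second-derivative test at each critical point:
  f''(-5) = -420 < 0 → local maximum
  f''(1) = 24 > 0 → local minimum
  f''(2) = -21 < 0 → local maximum
  f''(5) = 120 > 0 → local minimum

Critical points: x = -5 (local maximum); x = 1 (local minimum); x = 2 (local maximum); x = 5 (local minimum)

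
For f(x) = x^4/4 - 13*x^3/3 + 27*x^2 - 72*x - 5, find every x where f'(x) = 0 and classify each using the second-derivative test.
f'(x) = x^3 - 13*x^2 + 54*x - 72

Solve f'(x) = 0:
  Factor: x^3 - 13*x^2 + 54*x - 72 = (x - 6)*(x - 4)*(x - 3) = 0.
  ⇒ x = 3, 4, 6

f''(x) = 3*x^2 - 26*x + 54
Second-derivative test at each critical point:
  f''(3) = 3 > 0 → local minimum
  f''(4) = -2 < 0 → local maximum
  f''(6) = 6 > 0 → local minimum

Critical points: x = 3 (local minimum); x = 4 (local maximum); x = 6 (local minimum)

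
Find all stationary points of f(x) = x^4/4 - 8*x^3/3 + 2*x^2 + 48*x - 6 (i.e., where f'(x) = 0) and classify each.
f'(x) = x^3 - 8*x^2 + 4*x + 48

Solve f'(x) = 0:
  Factor: x^3 - 8*x^2 + 4*x + 48 = (x - 6)*(x - 4)*(x + 2) = 0.
  ⇒ x = -2, 4, 6

f''(x) = 3*x^2 - 16*x + 4
Second-derivative test at each critical point:
  f''(-2) = 48 > 0 → local minimum
  f''(4) = -12 < 0 → local maximum
  f''(6) = 16 > 0 → local minimum

Critical points: x = -2 (local minimum); x = 4 (local maximum); x = 6 (local minimum)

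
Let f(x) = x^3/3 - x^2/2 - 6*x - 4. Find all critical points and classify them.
f'(x) = x^2 - x - 6

Solve f'(x) = 0:
  Factor: x^2 - x - 6 = (x - 3)*(x + 2) = 0.
  ⇒ x = -2, 3

f''(x) = 2*x - 1
Second-derivative test at each critical point:
  f''(-2) = -5 < 0 → local maximum
  f''(3) = 5 > 0 → local minimum

Critical points: x = -2 (local maximum); x = 3 (local minimum)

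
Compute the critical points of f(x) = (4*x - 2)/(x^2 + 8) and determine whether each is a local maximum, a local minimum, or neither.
f'(x) = 4*(-x^2 + x + 8)/(x^4 + 16*x^2 + 64)

Solve f'(x) = 0:
  f'(x) = -4*(x^2 - x - 8)/(x^2 + 8)^2; the denominator is positive wherever f is defined, so f'(x) = 0 ⇔ -4*x^2 + 4*x + 32 = 0.
  Factor: -4*x^2 + 4*x + 32 = -4*(x^2 - x - 8); x^2 - x - 8 = 0 has no rational roots; quadratic formula: x = (1 ± √33)/2.
  ⇒ x = 1/2 - sqrt(33)/2 ≈ -2.3723, 1/2 + sqrt(33)/2 ≈ 3.3723

f''(x) = 4*(4*x^2*(2*x - 1) + (1 - 6*x)*(x^2 + 8))/(x^2 + 8)^3
Second-derivative test at each critical point:
  f''(-2.3723) = 0.1237 > 0 → local minimum
  f''(3.3723) = -0.0612 < 0 → local maximum

Critical points: x = 1/2 - sqrt(33)/2 ≈ -2.3723 (local minimum); x = 1/2 + sqrt(33)/2 ≈ 3.3723 (local maximum)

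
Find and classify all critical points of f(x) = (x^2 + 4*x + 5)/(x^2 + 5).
f'(x) = 4*(5 - x^2)/(x^4 + 10*x^2 + 25)

Solve f'(x) = 0:
  f'(x) = -4*(x^2 - 5)/(x^2 + 5)^2; the denominator is positive wherever f is defined, so f'(x) = 0 ⇔ 20 - 4*x^2 = 0.
  Factor: 20 - 4*x^2 = -4*(x^2 - 5); x^2 - 5 = 0 has no rational roots; quadratic formula: x = (0 ± √20)/2.
  ⇒ x = -sqrt(5) ≈ -2.2361, sqrt(5) ≈ 2.2361

f''(x) = 8*x*(x^2 - 15)/(x^6 + 15*x^4 + 75*x^2 + 125)
Second-derivative test at each critical point:
  f''(-2.2361) = 0.1789 > 0 → local minimum
  f''(2.2361) = -0.1789 < 0 → local maximum

Critical points: x = -sqrt(5) ≈ -2.2361 (local minimum); x = sqrt(5) ≈ 2.2361 (local maximum)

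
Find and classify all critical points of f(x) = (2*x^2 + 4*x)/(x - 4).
f'(x) = 2*(x^2 - 8*x - 8)/(x^2 - 8*x + 16)

Solve f'(x) = 0:
  f'(x) = 2*(x^2 - 8*x - 8)/(x - 4)^2; the denominator is positive wherever f is defined, so f'(x) = 0 ⇔ 2*x^2 - 16*x - 16 = 0.
  Factor: 2*x^2 - 16*x - 16 = 2*(x^2 - 8*x - 8); x^2 - 8*x - 8 = 0 has no rational roots; quadratic formula: x = (8 ± √96)/2.
  ⇒ x = 4 - 2*sqrt(6) ≈ -0.8990, 4 + 2*sqrt(6) ≈ 8.8990

f''(x) = 96/(x^3 - 12*x^2 + 48*x - 64)
Second-derivative test at each critical point:
  f''(-0.8990) = -0.8165 < 0 → local maximum
  f''(8.8990) = 0.8165 > 0 → local minimum

Critical points: x = 4 - 2*sqrt(6) ≈ -0.8990 (local maximum); x = 4 + 2*sqrt(6) ≈ 8.8990 (local minimum)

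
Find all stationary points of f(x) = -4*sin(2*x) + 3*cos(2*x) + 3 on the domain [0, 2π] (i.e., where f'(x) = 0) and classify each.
f'(x) = -6*sin(2*x) - 8*cos(2*x)

Solve f'(x) = 0 on [0, 2π]:
  f'(x) = 0 ⇔ -4*cos(2*x) = 3*sin(2*x) ⇔ tan(2*x) = -4/3, i.e. 2*x = arctan(-4/3) + nπ; keep the solutions lying in [0, 2π].
  ⇒ x = -atan(4/3)/2 + pi/2 ≈ 1.1071, pi - atan(4/3)/2 ≈ 2.6779, -atan(4/3)/2 + 3*pi/2 ≈ 4.2487, -atan(4/3)/2 + 2*pi ≈ 5.8195

f''(x) = 16*sin(2*x) - 12*cos(2*x)
Second-derivative test at each critical point:
  f''(1.1071) = 20 > 0 → local minimum
  f''(2.6779) = -20 < 0 → local maximum
  f''(4.2487) = 20 > 0 → local minimum
  f''(5.8195) = -20 < 0 → local maximum

Critical points: x = -atan(4/3)/2 + pi/2 ≈ 1.1071 (local minimum); x = pi - atan(4/3)/2 ≈ 2.6779 (local maximum); x = -atan(4/3)/2 + 3*pi/2 ≈ 4.2487 (local minimum); x = -atan(4/3)/2 + 2*pi ≈ 5.8195 (local maximum)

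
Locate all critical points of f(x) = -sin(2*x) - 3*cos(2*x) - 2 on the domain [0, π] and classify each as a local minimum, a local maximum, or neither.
f'(x) = 6*sin(2*x) - 2*cos(2*x)

Solve f'(x) = 0 on [0, π]:
  f'(x) = 0 ⇔ -cos(2*x) = -3*sin(2*x) ⇔ tan(2*x) = 1/3, i.e. 2*x = arctan(1/3) + nπ; keep the solutions lying in [0, π].
  ⇒ x = atan(1/3)/2 ≈ 0.1609, atan(1/3)/2 + pi/2 ≈ 1.7317

f''(x) = 4*sin(2*x) + 12*cos(2*x)
Second-derivative test at each critical point:
  f''(0.1609) = 12.6491 > 0 → local minimum
  f''(1.7317) = -12.6491 < 0 → local maximum

Critical points: x = atan(1/3)/2 ≈ 0.1609 (local minimum); x = atan(1/3)/2 + pi/2 ≈ 1.7317 (local maximum)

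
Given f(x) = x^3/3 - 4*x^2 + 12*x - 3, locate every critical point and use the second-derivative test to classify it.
f'(x) = x^2 - 8*x + 12

Solve f'(x) = 0:
  Factor: x^2 - 8*x + 12 = (x - 6)*(x - 2) = 0.
  ⇒ x = 2, 6

f''(x) = 2*x - 8
Second-derivative test at each critical point:
  f''(2) = -4 < 0 → local maximum
  f''(6) = 4 > 0 → local minimum

Critical points: x = 2 (local maximum); x = 6 (local minimum)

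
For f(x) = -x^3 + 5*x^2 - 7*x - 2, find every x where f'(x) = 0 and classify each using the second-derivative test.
f'(x) = -3*x^2 + 10*x - 7

Solve f'(x) = 0:
  Factor: -3*x^2 + 10*x - 7 = -(x - 1)*(3*x - 7) = 0.
  ⇒ x = 1, 7/3

f''(x) = 10 - 6*x
Second-derivative test at each critical point:
  f''(1) = 4 > 0 → local minimum
  f''(7/3) = -4 < 0 → local maximum

Critical points: x = 1 (local minimum); x = 7/3 (local maximum)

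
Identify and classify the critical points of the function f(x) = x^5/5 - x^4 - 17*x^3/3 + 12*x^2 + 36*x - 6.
f'(x) = x^4 - 4*x^3 - 17*x^2 + 24*x + 36

Solve f'(x) = 0:
  Factor: x^4 - 4*x^3 - 17*x^2 + 24*x + 36 = (x - 6)*(x - 2)*(x + 1)*(x + 3) = 0.
  ⇒ x = -3, -1, 2, 6

f''(x) = 4*x^3 - 12*x^2 - 34*x + 24
Second-derivative test at each critical point:
  f''(-3) = -90 < 0 → local maximum
  f''(-1) = 42 > 0 → local minimum
  f''(2) = -60 < 0 → local maximum
  f''(6) = 252 > 0 → local minimum

Critical points: x = -3 (local maximum); x = -1 (local minimum); x = 2 (local maximum); x = 6 (local minimum)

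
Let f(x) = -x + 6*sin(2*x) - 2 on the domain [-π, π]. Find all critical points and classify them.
f'(x) = 12*cos(2*x) - 1

Solve f'(x) = 0 on [-π, π]:
  f'(x) = 0 ⇔ cos(2*x) = 1/12, i.e. 2*x = ±arccos(1/12) + 2nπ; keep the solutions lying in [-π, π].
  ⇒ x = -pi + acos(1/12)/2 ≈ -2.3979, -acos(1/12)/2 ≈ -0.7437, acos(1/12)/2 ≈ 0.7437, pi - acos(1/12)/2 ≈ 2.3979

f''(x) = -24*sin(2*x)
Second-derivative test at each critical point:
  f''(-2.3979) = -23.9165 < 0 → local maximum
  f''(-0.7437) = 23.9165 > 0 → local minimum
  f''(0.7437) = -23.9165 < 0 → local maximum
  f''(2.3979) = 23.9165 > 0 → local minimum

Critical points: x = -pi + acos(1/12)/2 ≈ -2.3979 (local maximum); x = -acos(1/12)/2 ≈ -0.7437 (local minimum); x = acos(1/12)/2 ≈ 0.7437 (local maximum); x = pi - acos(1/12)/2 ≈ 2.3979 (local minimum)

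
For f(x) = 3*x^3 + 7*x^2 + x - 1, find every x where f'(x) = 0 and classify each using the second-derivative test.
f'(x) = 9*x^2 + 14*x + 1

Solve f'(x) = 0:
  9*x^2 + 14*x + 1 = 0 has no rational roots; quadratic formula: x = (-14 ± √160)/18.
  ⇒ x = -7/9 - 2*sqrt(10)/9 ≈ -1.4805, -7/9 + 2*sqrt(10)/9 ≈ -0.0750

f''(x) = 18*x + 14
Second-derivative test at each critical point:
  f''(-1.4805) = -12.6491 < 0 → local maximum
  f''(-0.0750) = 12.6491 > 0 → local minimum

Critical points: x = -7/9 - 2*sqrt(10)/9 ≈ -1.4805 (local maximum); x = -7/9 + 2*sqrt(10)/9 ≈ -0.0750 (local minimum)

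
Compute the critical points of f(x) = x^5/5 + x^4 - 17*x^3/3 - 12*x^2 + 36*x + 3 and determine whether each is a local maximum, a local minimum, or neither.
f'(x) = x^4 + 4*x^3 - 17*x^2 - 24*x + 36

Solve f'(x) = 0:
  Factor: x^4 + 4*x^3 - 17*x^2 - 24*x + 36 = (x - 3)*(x - 1)*(x + 2)*(x + 6) = 0.
  ⇒ x = -6, -2, 1, 3

f''(x) = 4*x^3 + 12*x^2 - 34*x - 24
Second-derivative test at each critical point:
  f''(-6) = -252 < 0 → local maximum
  f''(-2) = 60 > 0 → local minimum
  f''(1) = -42 < 0 → local maximum
  f''(3) = 90 > 0 → local minimum

Critical points: x = -6 (local maximum); x = -2 (local minimum); x = 1 (local maximum); x = 3 (local minimum)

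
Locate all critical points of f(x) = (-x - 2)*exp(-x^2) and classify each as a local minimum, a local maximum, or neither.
f'(x) = (2*x*(x + 2) - 1)*exp(-x^2)

Solve f'(x) = 0:
  f'(x) = (2*x^2 + 4*x - 1)·exp(-x^2) and exp(-x^2) > 0 for every x, so f'(x) = 0 ⇔ 2*x^2 + 4*x - 1 = 0.
  2*x^2 + 4*x - 1 = 0 has no rational roots; quadratic formula: x = (-4 ± √24)/4.
  ⇒ x = -sqrt(6)/2 - 1 ≈ -2.2247, -1 + sqrt(6)/2 ≈ 0.2247

f''(x) = 2*(-2*x^2*(x + 2) + 3*x + 2)*exp(-x^2)
Second-derivative test at each critical point:
  f''(-2.2247) = -0.0347 < 0 → local maximum
  f''(0.2247) = 4.6577 > 0 → local minimum

Critical points: x = -sqrt(6)/2 - 1 ≈ -2.2247 (local maximum); x = -1 + sqrt(6)/2 ≈ 0.2247 (local minimum)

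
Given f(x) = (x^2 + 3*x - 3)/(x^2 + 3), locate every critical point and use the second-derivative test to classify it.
f'(x) = 3*(-x^2 + 4*x + 3)/(x^4 + 6*x^2 + 9)

Solve f'(x) = 0:
  f'(x) = -3*(x^2 - 4*x - 3)/(x^2 + 3)^2; the denominator is positive wherever f is defined, so f'(x) = 0 ⇔ -3*x^2 + 12*x + 9 = 0.
  Factor: -3*x^2 + 12*x + 9 = -3*(x^2 - 4*x - 3); x^2 - 4*x - 3 = 0 has no rational roots; quadratic formula: x = (4 ± √28)/2.
  ⇒ x = 2 - sqrt(7) ≈ -0.6458, 2 + sqrt(7) ≈ 4.6458

f''(x) = 6*(x^3 - 6*x^2 - 9*x + 6)/(x^6 + 9*x^4 + 27*x^2 + 27)
Second-derivative test at each critical point:
  f''(-0.6458) = 1.3596 > 0 → local minimum
  f''(4.6458) = -0.0263 < 0 → local maximum

Critical points: x = 2 - sqrt(7) ≈ -0.6458 (local minimum); x = 2 + sqrt(7) ≈ 4.6458 (local maximum)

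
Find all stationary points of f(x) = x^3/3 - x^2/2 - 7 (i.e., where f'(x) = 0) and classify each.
f'(x) = x*(x - 1)

Solve f'(x) = 0:
  Factor: x^2 - x = x*(x - 1) = 0.
  ⇒ x = 0, 1

f''(x) = 2*x - 1
Second-derivative test at each critical point:
  f''(0) = -1 < 0 → local maximum
  f''(1) = 1 > 0 → local minimum

Critical points: x = 0 (local maximum); x = 1 (local minimum)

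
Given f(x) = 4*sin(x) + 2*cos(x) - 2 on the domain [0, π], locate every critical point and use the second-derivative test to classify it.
f'(x) = -2*sin(x) + 4*cos(x)

Solve f'(x) = 0 on [0, π]:
  f'(x) = 0 ⇔ 4*cos(x) = 2*sin(x) ⇔ tan(x) = 2, i.e. x = arctan(2) + nπ; keep the solutions lying in [0, π].
  ⇒ x = atan(2) ≈ 1.1071

f''(x) = -4*sin(x) - 2*cos(x)
Second-derivative test at each critical point:
  f''(1.1071) = -4.4721 < 0 → local maximum

Critical points: x = atan(2) ≈ 1.1071 (local maximum)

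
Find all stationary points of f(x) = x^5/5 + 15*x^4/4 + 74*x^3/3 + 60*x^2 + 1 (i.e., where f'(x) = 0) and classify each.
f'(x) = x*(x^3 + 15*x^2 + 74*x + 120)

Solve f'(x) = 0:
  Factor: x^4 + 15*x^3 + 74*x^2 + 120*x = x*(x + 4)*(x + 5)*(x + 6) = 0.
  ⇒ x = -6, -5, -4, 0

f''(x) = 4*x^3 + 45*x^2 + 148*x + 120
Second-derivative test at each critical point:
  f''(-6) = -12 < 0 → local maximum
  f''(-5) = 5 > 0 → local minimum
  f''(-4) = -8 < 0 → local maximum
  f''(0) = 120 > 0 → local minimum

Critical points: x = -6 (local maximum); x = -5 (local minimum); x = -4 (local maximum); x = 0 (local minimum)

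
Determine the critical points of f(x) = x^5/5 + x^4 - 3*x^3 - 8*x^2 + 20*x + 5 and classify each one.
f'(x) = x^4 + 4*x^3 - 9*x^2 - 16*x + 20

Solve f'(x) = 0:
  Factor: x^4 + 4*x^3 - 9*x^2 - 16*x + 20 = (x - 2)*(x - 1)*(x + 2)*(x + 5) = 0.
  ⇒ x = -5, -2, 1, 2

f''(x) = 4*x^3 + 12*x^2 - 18*x - 16
Second-derivative test at each critical point:
  f''(-5) = -126 < 0 → local maximum
  f''(-2) = 36 > 0 → local minimum
  f''(1) = -18 < 0 → local maximum
  f''(2) = 28 > 0 → local minimum

Critical points: x = -5 (local maximum); x = -2 (local minimum); x = 1 (local maximum); x = 2 (local minimum)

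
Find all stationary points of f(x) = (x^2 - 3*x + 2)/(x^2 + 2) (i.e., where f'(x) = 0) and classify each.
f'(x) = 3*(x^2 - 2)/(x^4 + 4*x^2 + 4)

Solve f'(x) = 0:
  f'(x) = 3*(x^2 - 2)/(x^2 + 2)^2; the denominator is positive wherever f is defined, so f'(x) = 0 ⇔ 3*x^2 - 6 = 0.
  Factor: 3*x^2 - 6 = 3*(x^2 - 2); x^2 - 2 = 0 has no rational roots; quadratic formula: x = (0 ± √8)/2.
  ⇒ x = -sqrt(2) ≈ -1.4142, sqrt(2) ≈ 1.4142

f''(x) = 6*x*(6 - x^2)/(x^6 + 6*x^4 + 12*x^2 + 8)
Second-derivative test at each critical point:
  f''(-1.4142) = -0.5303 < 0 → local maximum
  f''(1.4142) = 0.5303 > 0 → local minimum

Critical points: x = -sqrt(2) ≈ -1.4142 (local maximum); x = sqrt(2) ≈ 1.4142 (local minimum)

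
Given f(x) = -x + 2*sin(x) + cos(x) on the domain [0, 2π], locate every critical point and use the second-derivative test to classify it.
f'(x) = -sin(x) + 2*cos(x) - 1

Solve f'(x) = 0 on [0, 2π]:
  f'(x) = 0 ⇔ -sin(x) + 2*cos(x) = 1. Write the left side as R·cos(x + φ) with R = √(2² + 1²) = sqrt(5), cos φ = 2*sqrt(5)/5, sin φ = sqrt(5)/5; then cos(x + φ) = sqrt(5)/5. Solve for x and keep the solutions lying in [0, 2π].
  ⇒ x = atan(3/4) ≈ 0.6435, 3*pi/2 ≈ 4.7124

f''(x) = -2*sin(x) - cos(x)
Second-derivative test at each critical point:
  f''(0.6435) = -2 < 0 → local maximum
  f''(4.7124) = 2 > 0 → local minimum

Critical points: x = atan(3/4) ≈ 0.6435 (local maximum); x = 3*pi/2 ≈ 4.7124 (local minimum)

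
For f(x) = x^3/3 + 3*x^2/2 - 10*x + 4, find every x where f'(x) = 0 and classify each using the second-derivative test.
f'(x) = x^2 + 3*x - 10

Solve f'(x) = 0:
  Factor: x^2 + 3*x - 10 = (x - 2)*(x + 5) = 0.
  ⇒ x = -5, 2

f''(x) = 2*x + 3
Second-derivative test at each critical point:
  f''(-5) = -7 < 0 → local maximum
  f''(2) = 7 > 0 → local minimum

Critical points: x = -5 (local maximum); x = 2 (local minimum)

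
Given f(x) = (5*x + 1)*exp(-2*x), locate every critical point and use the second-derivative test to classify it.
f'(x) = (3 - 10*x)*exp(-2*x)

Solve f'(x) = 0:
  f'(x) = (3 - 10*x)·exp(-2*x) and exp(-2*x) > 0 for every x, so f'(x) = 0 ⇔ 3 - 10*x = 0.
  3 - 10*x = 0.
  ⇒ x = 3/10

f''(x) = 4*(5*x - 4)*exp(-2*x)
Second-derivative test at each critical point:
  f''(3/10) = -5.4881 < 0 → local maximum

Critical points: x = 3/10 (local maximum)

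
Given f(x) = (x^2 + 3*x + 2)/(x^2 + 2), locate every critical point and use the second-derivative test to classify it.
f'(x) = 3*(2 - x^2)/(x^4 + 4*x^2 + 4)

Solve f'(x) = 0:
  f'(x) = -3*(x^2 - 2)/(x^2 + 2)^2; the denominator is positive wherever f is defined, so f'(x) = 0 ⇔ 6 - 3*x^2 = 0.
  Factor: 6 - 3*x^2 = -3*(x^2 - 2); x^2 - 2 = 0 has no rational roots; quadratic formula: x = (0 ± √8)/2.
  ⇒ x = -sqrt(2) ≈ -1.4142, sqrt(2) ≈ 1.4142

f''(x) = 6*x*(x^2 - 6)/(x^6 + 6*x^4 + 12*x^2 + 8)
Second-derivative test at each critical point:
  f''(-1.4142) = 0.5303 > 0 → local minimum
  f''(1.4142) = -0.5303 < 0 → local maximum

Critical points: x = -sqrt(2) ≈ -1.4142 (local minimum); x = sqrt(2) ≈ 1.4142 (local maximum)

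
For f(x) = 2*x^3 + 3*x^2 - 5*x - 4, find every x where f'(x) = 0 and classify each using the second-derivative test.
f'(x) = 6*x^2 + 6*x - 5

Solve f'(x) = 0:
  6*x^2 + 6*x - 5 = 0 has no rational roots; quadratic formula: x = (-6 ± √156)/12.
  ⇒ x = -sqrt(39)/6 - 1/2 ≈ -1.5408, -1/2 + sqrt(39)/6 ≈ 0.5408

f''(x) = 12*x + 6
Second-derivative test at each critical point:
  f''(-1.5408) = -12.4900 < 0 → local maximum
  f''(0.5408) = 12.4900 > 0 → local minimum

Critical points: x = -sqrt(39)/6 - 1/2 ≈ -1.5408 (local maximum); x = -1/2 + sqrt(39)/6 ≈ 0.5408 (local minimum)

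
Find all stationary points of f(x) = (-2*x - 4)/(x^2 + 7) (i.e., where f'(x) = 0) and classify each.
f'(x) = 2*(-x^2 + 2*x*(x + 2) - 7)/(x^2 + 7)^2

Solve f'(x) = 0:
  f'(x) = 2*(x^2 + 4*x - 7)/(x^2 + 7)^2; the denominator is positive wherever f is defined, so f'(x) = 0 ⇔ 2*x^2 + 8*x - 14 = 0.
  Factor: 2*x^2 + 8*x - 14 = 2*(x^2 + 4*x - 7); x^2 + 4*x - 7 = 0 has no rational roots; quadratic formula: x = (-4 ± √44)/2.
  ⇒ x = -sqrt(11) - 2 ≈ -5.3166, -2 + sqrt(11) ≈ 1.3166

f''(x) = 4*(-4*x^2*(x + 2) + (3*x + 2)*(x^2 + 7))/(x^2 + 7)^3
Second-derivative test at each critical point:
  f''(-5.3166) = -0.0107 < 0 → local maximum
  f''(1.3166) = 0.1739 > 0 → local minimum

Critical points: x = -sqrt(11) - 2 ≈ -5.3166 (local maximum); x = -2 + sqrt(11) ≈ 1.3166 (local minimum)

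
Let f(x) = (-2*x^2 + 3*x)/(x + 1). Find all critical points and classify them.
f'(x) = (-2*x^2 - 4*x + 3)/(x^2 + 2*x + 1)

Solve f'(x) = 0:
  f'(x) = -(2*x^2 + 4*x - 3)/(x + 1)^2; the denominator is positive wherever f is defined, so f'(x) = 0 ⇔ -2*x^2 - 4*x + 3 = 0.
  2*x^2 + 4*x - 3 = 0 has no rational roots; quadratic formula: x = (-4 ± √40)/4.
  ⇒ x = -sqrt(10)/2 - 1 ≈ -2.5811, -1 + sqrt(10)/2 ≈ 0.5811

f''(x) = -10/(x^3 + 3*x^2 + 3*x + 1)
Second-derivative test at each critical point:
  f''(-2.5811) = 2.5298 > 0 → local minimum
  f''(0.5811) = -2.5298 < 0 → local maximum

Critical points: x = -sqrt(10)/2 - 1 ≈ -2.5811 (local minimum); x = -1 + sqrt(10)/2 ≈ 0.5811 (local maximum)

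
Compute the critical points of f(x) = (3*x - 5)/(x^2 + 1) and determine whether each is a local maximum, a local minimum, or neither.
f'(x) = (-3*x^2 + 10*x + 3)/(x^4 + 2*x^2 + 1)

Solve f'(x) = 0:
  f'(x) = -(3*x^2 - 10*x - 3)/(x^2 + 1)^2; the denominator is positive wherever f is defined, so f'(x) = 0 ⇔ -3*x^2 + 10*x + 3 = 0.
  3*x^2 - 10*x - 3 = 0 has no rational roots; quadratic formula: x = (10 ± √136)/6.
  ⇒ x = 5/3 - sqrt(34)/3 ≈ -0.2770, 5/3 + sqrt(34)/3 ≈ 3.6103

f''(x) = 2*(4*x^2*(3*x - 5) + (5 - 9*x)*(x^2 + 1))/(x^2 + 1)^3
Second-derivative test at each critical point:
  f''(-0.2770) = 10.0592 > 0 → local minimum
  f''(3.6103) = -0.0592 < 0 → local maximum

Critical points: x = 5/3 - sqrt(34)/3 ≈ -0.2770 (local minimum); x = 5/3 + sqrt(34)/3 ≈ 3.6103 (local maximum)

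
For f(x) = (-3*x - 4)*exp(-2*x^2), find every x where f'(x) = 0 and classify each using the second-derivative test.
f'(x) = (4*x*(3*x + 4) - 3)*exp(-2*x^2)

Solve f'(x) = 0:
  f'(x) = (12*x^2 + 16*x - 3)·exp(-2*x^2) and exp(-2*x^2) > 0 for every x, so f'(x) = 0 ⇔ 12*x^2 + 16*x - 3 = 0.
  Factor: 12*x^2 + 16*x - 3 = (2*x + 3)*(6*x - 1) = 0.
  ⇒ x = -3/2, 1/6

f''(x) = 4*(-12*x^3 - 16*x^2 + 9*x + 4)*exp(-2*x^2)
Second-derivative test at each critical point:
  f''(-3/2) = -0.2222 < 0 → local maximum
  f''(1/6) = 18.9192 > 0 → local minimum

Critical points: x = -3/2 (local maximum); x = 1/6 (local minimum)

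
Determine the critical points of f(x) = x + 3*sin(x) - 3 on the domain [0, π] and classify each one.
f'(x) = 3*cos(x) + 1

Solve f'(x) = 0 on [0, π]:
  f'(x) = 0 ⇔ cos(x) = -1/3, i.e. x = ±arccos(-1/3) + 2nπ; keep the solutions lying in [0, π].
  ⇒ x = acos(-1/3) ≈ 1.9106

f''(x) = -3*sin(x)
Second-derivative test at each critical point:
  f''(1.9106) = -2.8284 < 0 → local maximum

Critical points: x = acos(-1/3) ≈ 1.9106 (local maximum)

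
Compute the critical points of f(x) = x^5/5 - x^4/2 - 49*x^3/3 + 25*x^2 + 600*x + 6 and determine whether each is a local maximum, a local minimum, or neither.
f'(x) = x^4 - 2*x^3 - 49*x^2 + 50*x + 600

Solve f'(x) = 0:
  Factor: x^4 - 2*x^3 - 49*x^2 + 50*x + 600 = (x - 6)*(x - 5)*(x + 4)*(x + 5) = 0.
  ⇒ x = -5, -4, 5, 6

f''(x) = 4*x^3 - 6*x^2 - 98*x + 50
Second-derivative test at each critical point:
  f''(-5) = -110 < 0 → local maximum
  f''(-4) = 90 > 0 → local minimum
  f''(5) = -90 < 0 → local maximum
  f''(6) = 110 > 0 → local minimum

Critical points: x = -5 (local maximum); x = -4 (local minimum); x = 5 (local maximum); x = 6 (local minimum)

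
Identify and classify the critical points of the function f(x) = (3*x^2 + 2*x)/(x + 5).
f'(x) = (3*x^2 + 30*x + 10)/(x^2 + 10*x + 25)

Solve f'(x) = 0:
  f'(x) = (3*x^2 + 30*x + 10)/(x + 5)^2; the denominator is positive wherever f is defined, so f'(x) = 0 ⇔ 3*x^2 + 30*x + 10 = 0.
  3*x^2 + 30*x + 10 = 0 has no rational roots; quadratic formula: x = (-30 ± √780)/6.
  ⇒ x = -5 - sqrt(195)/3 ≈ -9.6547, -5 + sqrt(195)/3 ≈ -0.3453

f''(x) = 130/(x^3 + 15*x^2 + 75*x + 125)
Second-derivative test at each critical point:
  f''(-9.6547) = -1.2890 < 0 → local maximum
  f''(-0.3453) = 1.2890 > 0 → local minimum

Critical points: x = -5 - sqrt(195)/3 ≈ -9.6547 (local maximum); x = -5 + sqrt(195)/3 ≈ -0.3453 (local minimum)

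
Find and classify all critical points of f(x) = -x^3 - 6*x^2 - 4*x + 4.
f'(x) = -3*x^2 - 12*x - 4

Solve f'(x) = 0:
  3*x^2 + 12*x + 4 = 0 has no rational roots; quadratic formula: x = (-12 ± √96)/6.
  ⇒ x = -2 - 2*sqrt(6)/3 ≈ -3.6330, -2 + 2*sqrt(6)/3 ≈ -0.3670

f''(x) = -6*x - 12
Second-derivative test at each critical point:
  f''(-3.6330) = 9.7980 > 0 → local minimum
  f''(-0.3670) = -9.7980 < 0 → local maximum

Critical points: x = -2 - 2*sqrt(6)/3 ≈ -3.6330 (local minimum); x = -2 + 2*sqrt(6)/3 ≈ -0.3670 (local maximum)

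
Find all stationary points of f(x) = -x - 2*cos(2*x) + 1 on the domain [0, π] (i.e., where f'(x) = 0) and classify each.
f'(x) = 4*sin(2*x) - 1

Solve f'(x) = 0 on [0, π]:
  f'(x) = 0 ⇔ sin(2*x) = 1/4, i.e. 2*x = arcsin(1/4) + 2nπ or 2*x = π − arcsin(1/4) + 2nπ; keep the solutions lying in [0, π].
  ⇒ x = asin(1/4)/2 ≈ 0.1263, -asin(1/4)/2 + pi/2 ≈ 1.4445

f''(x) = 8*cos(2*x)
Second-derivative test at each critical point:
  f''(0.1263) = 7.7460 > 0 → local minimum
  f''(1.4445) = -7.7460 < 0 → local maximum

Critical points: x = asin(1/4)/2 ≈ 0.1263 (local minimum); x = -asin(1/4)/2 + pi/2 ≈ 1.4445 (local maximum)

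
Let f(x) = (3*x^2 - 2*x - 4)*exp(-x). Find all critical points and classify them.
f'(x) = (-3*x^2 + 8*x + 2)*exp(-x)

Solve f'(x) = 0:
  f'(x) = (-3*x^2 + 8*x + 2)·exp(-x) and exp(-x) > 0 for every x, so f'(x) = 0 ⇔ -3*x^2 + 8*x + 2 = 0.
  3*x^2 - 8*x - 2 = 0 has no rational roots; quadratic formula: x = (8 ± √88)/6.
  ⇒ x = 4/3 - sqrt(22)/3 ≈ -0.2301, 4/3 + sqrt(22)/3 ≈ 2.8968

f''(x) = (3*x^2 - 14*x + 6)*exp(-x)
Second-derivative test at each critical point:
  f''(-0.2301) = 11.8084 > 0 → local minimum
  f''(2.8968) = -0.5178 < 0 → local maximum

Critical points: x = 4/3 - sqrt(22)/3 ≈ -0.2301 (local minimum); x = 4/3 + sqrt(22)/3 ≈ 2.8968 (local maximum)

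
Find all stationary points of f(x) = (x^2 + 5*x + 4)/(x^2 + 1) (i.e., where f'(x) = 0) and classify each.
f'(x) = (-5*x^2 - 6*x + 5)/(x^4 + 2*x^2 + 1)

Solve f'(x) = 0:
  f'(x) = -(5*x^2 + 6*x - 5)/(x^2 + 1)^2; the denominator is positive wherever f is defined, so f'(x) = 0 ⇔ -5*x^2 - 6*x + 5 = 0.
  5*x^2 + 6*x - 5 = 0 has no rational roots; quadratic formula: x = (-6 ± √136)/10.
  ⇒ x = -sqrt(34)/5 - 3/5 ≈ -1.7662, -3/5 + sqrt(34)/5 ≈ 0.5662

f''(x) = 2*(5*x^3 + 9*x^2 - 15*x - 3)/(x^6 + 3*x^4 + 3*x^2 + 1)
Second-derivative test at each critical point:
  f''(-1.7662) = 0.6872 > 0 → local minimum
  f''(0.5662) = -6.6872 < 0 → local maximum

Critical points: x = -sqrt(34)/5 - 3/5 ≈ -1.7662 (local minimum); x = -3/5 + sqrt(34)/5 ≈ 0.5662 (local maximum)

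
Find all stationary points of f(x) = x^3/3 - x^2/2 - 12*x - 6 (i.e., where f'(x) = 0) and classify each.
f'(x) = x^2 - x - 12

Solve f'(x) = 0:
  Factor: x^2 - x - 12 = (x - 4)*(x + 3) = 0.
  ⇒ x = -3, 4

f''(x) = 2*x - 1
Second-derivative test at each critical point:
  f''(-3) = -7 < 0 → local maximum
  f''(4) = 7 > 0 → local minimum

Critical points: x = -3 (local maximum); x = 4 (local minimum)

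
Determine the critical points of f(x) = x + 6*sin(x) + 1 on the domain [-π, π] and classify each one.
f'(x) = 6*cos(x) + 1

Solve f'(x) = 0 on [-π, π]:
  f'(x) = 0 ⇔ cos(x) = -1/6, i.e. x = ±arccos(-1/6) + 2nπ; keep the solutions lying in [-π, π].
  ⇒ x = -acos(-1/6) ≈ -1.7382, acos(-1/6) ≈ 1.7382

f''(x) = -6*sin(x)
Second-derivative test at each critical point:
  f''(-1.7382) = 5.9161 > 0 → local minimum
  f''(1.7382) = -5.9161 < 0 → local maximum

Critical points: x = -acos(-1/6) ≈ -1.7382 (local minimum); x = acos(-1/6) ≈ 1.7382 (local maximum)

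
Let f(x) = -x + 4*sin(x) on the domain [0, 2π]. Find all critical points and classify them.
f'(x) = 4*cos(x) - 1

Solve f'(x) = 0 on [0, 2π]:
  f'(x) = 0 ⇔ cos(x) = 1/4, i.e. x = ±arccos(1/4) + 2nπ; keep the solutions lying in [0, 2π].
  ⇒ x = acos(1/4) ≈ 1.3181, -acos(1/4) + 2*pi ≈ 4.9651

f''(x) = -4*sin(x)
Second-derivative test at each critical point:
  f''(1.3181) = -3.8730 < 0 → local maximum
  f''(4.9651) = 3.8730 > 0 → local minimum

Critical points: x = acos(1/4) ≈ 1.3181 (local maximum); x = -acos(1/4) + 2*pi ≈ 4.9651 (local minimum)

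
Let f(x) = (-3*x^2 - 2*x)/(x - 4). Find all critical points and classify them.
f'(x) = (-3*x^2 + 24*x + 8)/(x^2 - 8*x + 16)

Solve f'(x) = 0:
  f'(x) = -(3*x^2 - 24*x - 8)/(x - 4)^2; the denominator is positive wherever f is defined, so f'(x) = 0 ⇔ -3*x^2 + 24*x + 8 = 0.
  3*x^2 - 24*x - 8 = 0 has no rational roots; quadratic formula: x = (24 ± √672)/6.
  ⇒ x = 4 - 2*sqrt(42)/3 ≈ -0.3205, 4 + 2*sqrt(42)/3 ≈ 8.3205

f''(x) = -112/(x^3 - 12*x^2 + 48*x - 64)
Second-derivative test at each critical point:
  f''(-0.3205) = 1.3887 > 0 → local minimum
  f''(8.3205) = -1.3887 < 0 → local maximum

Critical points: x = 4 - 2*sqrt(42)/3 ≈ -0.3205 (local minimum); x = 4 + 2*sqrt(42)/3 ≈ 8.3205 (local maximum)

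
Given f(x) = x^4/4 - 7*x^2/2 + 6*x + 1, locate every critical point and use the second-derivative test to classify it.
f'(x) = x^3 - 7*x + 6

Solve f'(x) = 0:
  Factor: x^3 - 7*x + 6 = (x - 2)*(x - 1)*(x + 3) = 0.
  ⇒ x = -3, 1, 2

f''(x) = 3*x^2 - 7
Second-derivative test at each critical point:
  f''(-3) = 20 > 0 → local minimum
  f''(1) = -4 < 0 → local maximum
  f''(2) = 5 > 0 → local minimum

Critical points: x = -3 (local minimum); x = 1 (local maximum); x = 2 (local minimum)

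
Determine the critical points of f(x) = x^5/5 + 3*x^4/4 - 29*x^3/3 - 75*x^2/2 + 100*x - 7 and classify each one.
f'(x) = x^4 + 3*x^3 - 29*x^2 - 75*x + 100

Solve f'(x) = 0:
  Factor: x^4 + 3*x^3 - 29*x^2 - 75*x + 100 = (x - 5)*(x - 1)*(x + 4)*(x + 5) = 0.
  ⇒ x = -5, -4, 1, 5

f''(x) = 4*x^3 + 9*x^2 - 58*x - 75
Second-derivative test at each critical point:
  f''(-5) = -60 < 0 → local maximum
  f''(-4) = 45 > 0 → local minimum
  f''(1) = -120 < 0 → local maximum
  f''(5) = 360 > 0 → local minimum

Critical points: x = -5 (local maximum); x = -4 (local minimum); x = 1 (local maximum); x = 5 (local minimum)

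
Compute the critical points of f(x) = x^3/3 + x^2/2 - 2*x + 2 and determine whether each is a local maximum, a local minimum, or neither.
f'(x) = x^2 + x - 2

Solve f'(x) = 0:
  Factor: x^2 + x - 2 = (x - 1)*(x + 2) = 0.
  ⇒ x = -2, 1

f''(x) = 2*x + 1
Second-derivative test at each critical point:
  f''(-2) = -3 < 0 → local maximum
  f''(1) = 3 > 0 → local minimum

Critical points: x = -2 (local maximum); x = 1 (local minimum)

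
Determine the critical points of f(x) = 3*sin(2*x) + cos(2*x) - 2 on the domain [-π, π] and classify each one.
f'(x) = -2*sin(2*x) + 6*cos(2*x)

Solve f'(x) = 0 on [-π, π]:
  f'(x) = 0 ⇔ 3*cos(2*x) = sin(2*x) ⇔ tan(2*x) = 3, i.e. 2*x = arctan(3) + nπ; keep the solutions lying in [-π, π].
  ⇒ x = -pi + atan(3)/2 ≈ -2.5171, -pi/2 + atan(3)/2 ≈ -0.9463, atan(3)/2 ≈ 0.6245, atan(3)/2 + pi/2 ≈ 2.1953

f''(x) = -12*sin(2*x) - 4*cos(2*x)
Second-derivative test at each critical point:
  f''(-2.5171) = -12.6491 < 0 → local maximum
  f''(-0.9463) = 12.6491 > 0 → local minimum
  f''(0.6245) = -12.6491 < 0 → local maximum
  f''(2.1953) = 12.6491 > 0 → local minimum

Critical points: x = -pi + atan(3)/2 ≈ -2.5171 (local maximum); x = -pi/2 + atan(3)/2 ≈ -0.9463 (local minimum); x = atan(3)/2 ≈ 0.6245 (local maximum); x = atan(3)/2 + pi/2 ≈ 2.1953 (local minimum)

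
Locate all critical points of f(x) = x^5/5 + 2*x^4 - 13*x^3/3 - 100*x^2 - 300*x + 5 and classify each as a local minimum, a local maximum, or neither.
f'(x) = x^4 + 8*x^3 - 13*x^2 - 200*x - 300

Solve f'(x) = 0:
  Factor: x^4 + 8*x^3 - 13*x^2 - 200*x - 300 = (x - 5)*(x + 2)*(x + 5)*(x + 6) = 0.
  ⇒ x = -6, -5, -2, 5

f''(x) = 4*x^3 + 24*x^2 - 26*x - 200
Second-derivative test at each critical point:
  f''(-6) = -44 < 0 → local maximum
  f''(-5) = 30 > 0 → local minimum
  f''(-2) = -84 < 0 → local maximum
  f''(5) = 770 > 0 → local minimum

Critical points: x = -6 (local maximum); x = -5 (local minimum); x = -2 (local maximum); x = 5 (local minimum)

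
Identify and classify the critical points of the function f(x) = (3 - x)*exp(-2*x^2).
f'(x) = (4*x*(x - 3) - 1)*exp(-2*x^2)

Solve f'(x) = 0:
  f'(x) = (4*x^2 - 12*x - 1)·exp(-2*x^2) and exp(-2*x^2) > 0 for every x, so f'(x) = 0 ⇔ 4*x^2 - 12*x - 1 = 0.
  4*x^2 - 12*x - 1 = 0 has no rational roots; quadratic formula: x = (12 ± √160)/8.
  ⇒ x = 3/2 - sqrt(10)/2 ≈ -0.0811, 3/2 + sqrt(10)/2 ≈ 3.0811

f''(x) = 4*(4*x^2*(3 - x) + 3*x - 3)*exp(-2*x^2)
Second-derivative test at each critical point:
  f''(-0.0811) = -12.4837 < 0 → local maximum
  f''(3.0811) = 7.181e-08 > 0 → local minimum

Critical points: x = 3/2 - sqrt(10)/2 ≈ -0.0811 (local maximum); x = 3/2 + sqrt(10)/2 ≈ 3.0811 (local minimum)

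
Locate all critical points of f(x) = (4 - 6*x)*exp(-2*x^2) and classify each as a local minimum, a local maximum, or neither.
f'(x) = 2*(4*x*(3*x - 2) - 3)*exp(-2*x^2)

Solve f'(x) = 0:
  f'(x) = (24*x^2 - 16*x - 6)·exp(-2*x^2) and exp(-2*x^2) > 0 for every x, so f'(x) = 0 ⇔ 24*x^2 - 16*x - 6 = 0.
  Factor: 24*x^2 - 16*x - 6 = 2*(12*x^2 - 8*x - 3); 12*x^2 - 8*x - 3 = 0 has no rational roots; quadratic formula: x = (8 ± √208)/24.
  ⇒ x = 1/3 - sqrt(13)/6 ≈ -0.2676, 1/3 + sqrt(13)/6 ≈ 0.9343

f''(x) = 8*(4*x^2*(2 - 3*x) + 9*x - 2)*exp(-2*x^2)
Second-derivative test at each critical point:
  f''(-0.2676) = -24.9957 < 0 → local maximum
  f''(0.9343) = 5.0341 > 0 → local minimum

Critical points: x = 1/3 - sqrt(13)/6 ≈ -0.2676 (local maximum); x = 1/3 + sqrt(13)/6 ≈ 0.9343 (local minimum)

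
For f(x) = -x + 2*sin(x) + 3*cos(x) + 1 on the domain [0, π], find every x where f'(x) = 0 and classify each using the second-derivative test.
f'(x) = -3*sin(x) + 2*cos(x) - 1

Solve f'(x) = 0 on [0, π]:
  f'(x) = 0 ⇔ -3*sin(x) + 2*cos(x) = 1. Write the left side as R·cos(x + φ) with R = √(2² + 3²) = sqrt(13), cos φ = 2*sqrt(13)/13, sin φ = 3*sqrt(13)/13; then cos(x + φ) = sqrt(13)/13. Solve for x and keep the solutions lying in [0, π].
  ⇒ x = atan((-3 + 4*sqrt(3))/(2 + 6*sqrt(3))) ≈ 0.3070

f''(x) = -2*sin(x) - 3*cos(x)
Second-derivative test at each critical point:
  f''(0.3070) = -3.4641 < 0 → local maximum

Critical points: x = atan((-3 + 4*sqrt(3))/(2 + 6*sqrt(3))) ≈ 0.3070 (local maximum)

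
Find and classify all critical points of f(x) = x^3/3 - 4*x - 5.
f'(x) = x^2 - 4

Solve f'(x) = 0:
  Factor: x^2 - 4 = (x - 2)*(x + 2) = 0.
  ⇒ x = -2, 2

f''(x) = 2*x
Second-derivative test at each critical point:
  f''(-2) = -4 < 0 → local maximum
  f''(2) = 4 > 0 → local minimum

Critical points: x = -2 (local maximum); x = 2 (local minimum)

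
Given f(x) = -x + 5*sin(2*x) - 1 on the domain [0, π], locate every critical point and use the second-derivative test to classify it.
f'(x) = 10*cos(2*x) - 1

Solve f'(x) = 0 on [0, π]:
  f'(x) = 0 ⇔ cos(2*x) = 1/10, i.e. 2*x = ±arccos(1/10) + 2nπ; keep the solutions lying in [0, π].
  ⇒ x = acos(1/10)/2 ≈ 0.7353, pi - acos(1/10)/2 ≈ 2.4063

f''(x) = -20*sin(2*x)
Second-derivative test at each critical point:
  f''(0.7353) = -19.8997 < 0 → local maximum
  f''(2.4063) = 19.8997 > 0 → local minimum

Critical points: x = acos(1/10)/2 ≈ 0.7353 (local maximum); x = pi - acos(1/10)/2 ≈ 2.4063 (local minimum)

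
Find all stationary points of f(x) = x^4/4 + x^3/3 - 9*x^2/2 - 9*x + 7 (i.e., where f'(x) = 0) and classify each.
f'(x) = x^3 + x^2 - 9*x - 9

Solve f'(x) = 0:
  Factor: x^3 + x^2 - 9*x - 9 = (x - 3)*(x + 1)*(x + 3) = 0.
  ⇒ x = -3, -1, 3

f''(x) = 3*x^2 + 2*x - 9
Second-derivative test at each critical point:
  f''(-3) = 12 > 0 → local minimum
  f''(-1) = -8 < 0 → local maximum
  f''(3) = 24 > 0 → local minimum

Critical points: x = -3 (local minimum); x = -1 (local maximum); x = 3 (local minimum)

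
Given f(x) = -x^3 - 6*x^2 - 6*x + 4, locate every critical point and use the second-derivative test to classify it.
f'(x) = -3*x^2 - 12*x - 6

Solve f'(x) = 0:
  Factor: -3*x^2 - 12*x - 6 = -3*(x^2 + 4*x + 2); x^2 + 4*x + 2 = 0 has no rational roots; quadratic formula: x = (-4 ± √8)/2.
  ⇒ x = -2 - sqrt(2) ≈ -3.4142, -2 + sqrt(2) ≈ -0.5858

f''(x) = -6*x - 12
Second-derivative test at each critical point:
  f''(-3.4142) = 8.4853 > 0 → local minimum
  f''(-0.5858) = -8.4853 < 0 → local maximum

Critical points: x = -2 - sqrt(2) ≈ -3.4142 (local minimum); x = -2 + sqrt(2) ≈ -0.5858 (local maximum)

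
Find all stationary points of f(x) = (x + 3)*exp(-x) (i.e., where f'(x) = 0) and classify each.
f'(x) = (-x - 2)*exp(-x)

Solve f'(x) = 0:
  f'(x) = (-x - 2)·exp(-x) and exp(-x) > 0 for every x, so f'(x) = 0 ⇔ -x - 2 = 0.
  -x - 2 = 0.
  ⇒ x = -2

f''(x) = (x + 1)*exp(-x)
Second-derivative test at each critical point:
  f''(-2) = -7.3891 < 0 → local maximum

Critical points: x = -2 (local maximum)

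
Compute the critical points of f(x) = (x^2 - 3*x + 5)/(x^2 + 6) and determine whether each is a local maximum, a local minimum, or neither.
f'(x) = (3*x^2 + 2*x - 18)/(x^4 + 12*x^2 + 36)

Solve f'(x) = 0:
  f'(x) = (3*x^2 + 2*x - 18)/(x^2 + 6)^2; the denominator is positive wherever f is defined, so f'(x) = 0 ⇔ 3*x^2 + 2*x - 18 = 0.
  3*x^2 + 2*x - 18 = 0 has no rational roots; quadratic formula: x = (-2 ± √220)/6.
  ⇒ x = -sqrt(55)/3 - 1/3 ≈ -2.8054, -1/3 + sqrt(55)/3 ≈ 2.1387

f''(x) = 6*(-x^3 - x^2 + 18*x + 2)/(x^6 + 18*x^4 + 108*x^2 + 216)
Second-derivative test at each critical point:
  f''(-2.8054) = -0.0771 < 0 → local maximum
  f''(2.1387) = 0.1327 > 0 → local minimum

Critical points: x = -sqrt(55)/3 - 1/3 ≈ -2.8054 (local maximum); x = -1/3 + sqrt(55)/3 ≈ 2.1387 (local minimum)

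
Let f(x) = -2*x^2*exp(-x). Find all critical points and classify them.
f'(x) = 2*x*(x - 2)*exp(-x)

Solve f'(x) = 0:
  f'(x) = (2*x^2 - 4*x)·exp(-x) and exp(-x) > 0 for every x, so f'(x) = 0 ⇔ 2*x^2 - 4*x = 0.
  Factor: 2*x^2 - 4*x = 2*x*(x - 2) = 0.
  ⇒ x = 0, 2

f''(x) = 2*(-x^2 + 4*x - 2)*exp(-x)
Second-derivative test at each critical point:
  f''(0) = -4 < 0 → local maximum
  f''(2) = 0.5413 > 0 → local minimum

Critical points: x = 0 (local maximum); x = 2 (local minimum)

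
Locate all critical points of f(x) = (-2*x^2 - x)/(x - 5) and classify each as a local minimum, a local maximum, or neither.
f'(x) = (-2*x^2 + 20*x + 5)/(x^2 - 10*x + 25)

Solve f'(x) = 0:
  f'(x) = -(2*x^2 - 20*x - 5)/(x - 5)^2; the denominator is positive wherever f is defined, so f'(x) = 0 ⇔ -2*x^2 + 20*x + 5 = 0.
  2*x^2 - 20*x - 5 = 0 has no rational roots; quadratic formula: x = (20 ± √440)/4.
  ⇒ x = 5 - sqrt(110)/2 ≈ -0.2440, 5 + sqrt(110)/2 ≈ 10.2440

f''(x) = -110/(x^3 - 15*x^2 + 75*x - 125)
Second-derivative test at each critical point:
  f''(-0.2440) = 0.7628 > 0 → local minimum
  f''(10.2440) = -0.7628 < 0 → local maximum

Critical points: x = 5 - sqrt(110)/2 ≈ -0.2440 (local minimum); x = 5 + sqrt(110)/2 ≈ 10.2440 (local maximum)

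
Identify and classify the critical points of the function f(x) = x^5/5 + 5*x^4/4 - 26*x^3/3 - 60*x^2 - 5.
f'(x) = x*(x^3 + 5*x^2 - 26*x - 120)

Solve f'(x) = 0:
  Factor: x^4 + 5*x^3 - 26*x^2 - 120*x = x*(x - 5)*(x + 4)*(x + 6) = 0.
  ⇒ x = -6, -4, 0, 5

f''(x) = 4*x^3 + 15*x^2 - 52*x - 120
Second-derivative test at each critical point:
  f''(-6) = -132 < 0 → local maximum
  f''(-4) = 72 > 0 → local minimum
  f''(0) = -120 < 0 → local maximum
  f''(5) = 495 > 0 → local minimum

Critical points: x = -6 (local maximum); x = -4 (local minimum); x = 0 (local maximum); x = 5 (local minimum)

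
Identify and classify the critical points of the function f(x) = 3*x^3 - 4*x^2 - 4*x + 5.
f'(x) = 9*x^2 - 8*x - 4

Solve f'(x) = 0:
  9*x^2 - 8*x - 4 = 0 has no rational roots; quadratic formula: x = (8 ± √208)/18.
  ⇒ x = 4/9 - 2*sqrt(13)/9 ≈ -0.3568, 4/9 + 2*sqrt(13)/9 ≈ 1.2457

f''(x) = 18*x - 8
Second-derivative test at each critical point:
  f''(-0.3568) = -14.4222 < 0 → local maximum
  f''(1.2457) = 14.4222 > 0 → local minimum

Critical points: x = 4/9 - 2*sqrt(13)/9 ≈ -0.3568 (local maximum); x = 4/9 + 2*sqrt(13)/9 ≈ 1.2457 (local minimum)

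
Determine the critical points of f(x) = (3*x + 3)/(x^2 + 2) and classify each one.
f'(x) = 3*(x^2 - 2*x*(x + 1) + 2)/(x^2 + 2)^2

Solve f'(x) = 0:
  f'(x) = -3*(x^2 + 2*x - 2)/(x^2 + 2)^2; the denominator is positive wherever f is defined, so f'(x) = 0 ⇔ -3*x^2 - 6*x + 6 = 0.
  Factor: -3*x^2 - 6*x + 6 = -3*(x^2 + 2*x - 2); x^2 + 2*x - 2 = 0 has no rational roots; quadratic formula: x = (-2 ± √12)/2.
  ⇒ x = -sqrt(3) - 1 ≈ -2.7321, -1 + sqrt(3) ≈ 0.7321

f''(x) = 6*(4*x^2*(x + 1) - (3*x + 1)*(x^2 + 2))/(x^2 + 2)^3
Second-derivative test at each critical point:
  f''(-2.7321) = 0.1160 > 0 → local minimum
  f''(0.7321) = -1.6160 < 0 → local maximum

Critical points: x = -sqrt(3) - 1 ≈ -2.7321 (local minimum); x = -1 + sqrt(3) ≈ 0.7321 (local maximum)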